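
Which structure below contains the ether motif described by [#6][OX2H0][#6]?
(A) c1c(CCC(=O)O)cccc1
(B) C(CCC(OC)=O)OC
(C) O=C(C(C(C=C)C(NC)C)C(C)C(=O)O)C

B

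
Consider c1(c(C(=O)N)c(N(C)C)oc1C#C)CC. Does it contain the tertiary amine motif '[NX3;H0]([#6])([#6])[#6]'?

Yes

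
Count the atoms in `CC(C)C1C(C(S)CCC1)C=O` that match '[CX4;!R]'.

3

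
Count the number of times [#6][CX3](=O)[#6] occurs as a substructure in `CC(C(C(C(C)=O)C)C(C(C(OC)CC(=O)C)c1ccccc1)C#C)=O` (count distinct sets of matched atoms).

3

[#6][CX3](=O)[#6] is the SMARTS for a ketone: a carbonyl carbon (no H) flanked by two carbons.
The molecule carries 3 separate instances of an acetyl/ketone group (-C(=O)CH3) meeting every constraint; each maps to a distinct set of atoms, giving 3 matches.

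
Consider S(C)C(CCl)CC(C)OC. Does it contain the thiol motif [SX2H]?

The pattern [SX2H] describes an aliphatic sulfur with two connections, one being H — a thiol.
The closest candidate here is a methylthio ether (-SCH3), but the sulfur has H0 (bonded to two carbons), not H1. No other fragment satisfies the full query, so there is no match.

No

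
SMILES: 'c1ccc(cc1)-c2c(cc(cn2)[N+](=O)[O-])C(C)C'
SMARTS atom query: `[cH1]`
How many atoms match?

7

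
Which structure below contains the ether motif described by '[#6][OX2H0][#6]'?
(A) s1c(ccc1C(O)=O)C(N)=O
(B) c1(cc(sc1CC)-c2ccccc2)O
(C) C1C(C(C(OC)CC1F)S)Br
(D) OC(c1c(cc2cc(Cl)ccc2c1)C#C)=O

[#6][OX2H0][#6] describes an aliphatic oxygen bridging two carbons with no H on the oxygen (an ether).
(A) has a carboxylic acid group (-C(=O)OH) but the -OH oxygen has H1; the =O is OX1, not OX2.
(B) has a hydroxyl group (-OH) but the oxygen has H1, not H0 bridging two carbons.
(C) contains a methoxy ether (-OCH3), which satisfies every atom and bond constraint.
(D) has a carboxylic acid group (-C(=O)OH) but the -OH oxygen has H1; the =O is OX1, not OX2.
So the answer is (C).

C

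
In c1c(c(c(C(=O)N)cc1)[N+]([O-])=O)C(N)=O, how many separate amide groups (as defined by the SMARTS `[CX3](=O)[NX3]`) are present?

[CX3](=O)[NX3] is the SMARTS for an amide: a carbonyl carbon bonded to a trivalent nitrogen.
The molecule carries 2 separate instances of a primary amide (-C(=O)NH2) meeting every constraint; each maps to a distinct set of atoms, giving 2 matches.

2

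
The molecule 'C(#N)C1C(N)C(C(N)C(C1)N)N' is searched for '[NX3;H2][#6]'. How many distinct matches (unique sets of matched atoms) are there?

[NX3;H2][#6] is the SMARTS for a primary amine: a trivalent nitrogen with two H attached to carbon.
The molecule carries 4 separate instances of a primary amino group (-NH2) meeting every constraint; each maps to a distinct set of atoms, giving 4 matches.

4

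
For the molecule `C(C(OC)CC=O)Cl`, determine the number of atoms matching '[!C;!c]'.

3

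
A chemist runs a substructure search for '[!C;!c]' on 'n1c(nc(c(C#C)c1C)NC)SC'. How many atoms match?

Check the 13 heavy atoms by environment: 2× n (aromatic) → match; 4× c (aromatic) → no; 5× C → no; 1× S → match; 1× N → match.
Summing the matching environments: 2 + 1 + 1 = 4 matching atoms.

4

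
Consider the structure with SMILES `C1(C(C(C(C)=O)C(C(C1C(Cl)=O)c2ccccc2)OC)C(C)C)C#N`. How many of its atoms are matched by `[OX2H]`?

The query [OX2H] means: aliphatic oxygen with two connections, one of which is H — an -OH oxygen.
Check the 25 heavy atoms by environment: 7× C (H1, X4) → no; 1× C (H0, X2) → no; 1× N (H0, X1) → no; 1× O (H0, X2) → no; 4× C (H3, X4) → no; 1× c (aromatic, H0, X3) → no; 5× c (aromatic, H1, X3) → no; 2× C (H0, X3) → no; 2× O (H0, X1) → no; 1× Cl (H0, X1) → no.
No environment satisfies the query, so 0 matching atoms.

0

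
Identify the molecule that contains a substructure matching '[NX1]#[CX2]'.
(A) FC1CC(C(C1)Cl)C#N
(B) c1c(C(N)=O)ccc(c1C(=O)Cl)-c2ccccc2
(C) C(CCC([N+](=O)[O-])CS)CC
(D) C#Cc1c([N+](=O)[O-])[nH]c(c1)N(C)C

A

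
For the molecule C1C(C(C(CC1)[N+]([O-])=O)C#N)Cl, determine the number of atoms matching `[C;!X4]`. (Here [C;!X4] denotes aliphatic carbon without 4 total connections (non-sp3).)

1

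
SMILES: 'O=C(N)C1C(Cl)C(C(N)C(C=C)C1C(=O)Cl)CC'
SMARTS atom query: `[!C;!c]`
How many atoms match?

The query [!C;!c] means: neither aliphatic nor aromatic carbon — same as [!#6].
Check the 18 heavy atoms by environment: 12× C → no; 2× O → match; 2× Cl → match; 2× N → match.
Summing the matching environments: 2 + 2 + 2 = 6 matching atoms.

6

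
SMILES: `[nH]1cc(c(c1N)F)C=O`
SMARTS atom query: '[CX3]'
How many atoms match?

The query [CX3] means: C with X3: aliphatic carbon with exactly 3 total connections.
Check the 9 heavy atoms by environment: 1× n (aromatic, X3) → no; 4× c (aromatic, X3) → no; 1× N (X3) → no; 1× C (X3) → match; 1× O (X1) → no; 1× F (X1) → no.
That gives 1 matching atom.

1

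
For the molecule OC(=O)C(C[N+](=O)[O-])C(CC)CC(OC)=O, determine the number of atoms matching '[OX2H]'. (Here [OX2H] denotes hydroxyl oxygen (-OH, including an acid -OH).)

1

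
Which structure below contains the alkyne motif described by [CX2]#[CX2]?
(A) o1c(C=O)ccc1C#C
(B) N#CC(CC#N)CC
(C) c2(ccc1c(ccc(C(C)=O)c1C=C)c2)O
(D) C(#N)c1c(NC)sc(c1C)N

A

[CX2]#[CX2] describes a carbon-carbon triple bond (an alkyne).
(A) contains an ethynyl group (-C#CH), which satisfies every atom and bond constraint.
(B) has a nitrile (-C#N) but the triple bond is C#N, not C#C.
(C) has a vinyl group (-CH=CH2) but the C=C is a double bond; both carbons are CX3, not CX2.
(D) has a nitrile (-C#N) but the triple bond is C#N, not C#C.
So the answer is (A).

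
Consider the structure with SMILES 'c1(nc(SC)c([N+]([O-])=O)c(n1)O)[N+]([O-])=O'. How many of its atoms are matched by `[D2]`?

3

Check the 15 heavy atoms by environment: 2× n (aromatic, D2) → match; 4× c (aromatic, D3) → no; 2× N (charge +1, D3) → no; 2× O (charge -1, D1) → no; 3× O (D1) → no; 1× S (D2) → match; 1× C (D1) → no.
Summing the matching environments: 2 + 1 = 3 matching atoms.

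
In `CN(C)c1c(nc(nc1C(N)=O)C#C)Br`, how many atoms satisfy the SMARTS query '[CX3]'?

The query [CX3] means: C with X3: aliphatic carbon with exactly 3 total connections.
Check the 15 heavy atoms by environment: 2× n (aromatic, X2) → no; 4× c (aromatic, X3) → no; 2× C (X2) → no; 1× C (X3) → match; 1× O (X1) → no; 2× N (X3) → no; 1× Br (X1) → no; 2× C (X4) → no.
That gives 1 matching atom.

1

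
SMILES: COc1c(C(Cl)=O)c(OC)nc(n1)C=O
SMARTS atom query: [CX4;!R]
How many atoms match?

Check the 15 heavy atoms by environment: 2× n (aromatic, X2, in 6-ring) → no; 4× c (aromatic, X3, in 6-ring) → no; 2× C (X3, acyclic) → no; 2× O (X1, acyclic) → no; 1× Cl (X1, acyclic) → no; 2× O (X2, acyclic) → no; 2× C (X4, acyclic) → match.
That gives 2 matching atoms.

2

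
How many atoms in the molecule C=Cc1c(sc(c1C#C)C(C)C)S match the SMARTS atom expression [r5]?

5

Check the 13 heavy atoms by environment: 1× s (aromatic, in 5-ring) → match; 4× c (aromatic, in 5-ring) → match; 7× C (acyclic) → no; 1× S (acyclic) → no.
Summing the matching environments: 1 + 4 = 5 matching atoms.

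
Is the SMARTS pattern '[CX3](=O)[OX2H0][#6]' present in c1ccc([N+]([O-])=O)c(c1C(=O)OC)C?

Yes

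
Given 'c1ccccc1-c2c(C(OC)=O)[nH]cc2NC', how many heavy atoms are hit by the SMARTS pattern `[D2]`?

9

The query [D2] means: atom with exactly two heavy-atom neighbours.
Check the 17 heavy atoms by environment: 1× n (aromatic, D2) → match; 6× c (aromatic, D2) → match; 4× c (aromatic, D3) → no; 1× C (D3) → no; 1× O (D1) → no; 1× O (D2) → match; 2× C (D1) → no; 1× N (D2) → match.
Summing the matching environments: 1 + 6 + 1 + 1 = 9 matching atoms.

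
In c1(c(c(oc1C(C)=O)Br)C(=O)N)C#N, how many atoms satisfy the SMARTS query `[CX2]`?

1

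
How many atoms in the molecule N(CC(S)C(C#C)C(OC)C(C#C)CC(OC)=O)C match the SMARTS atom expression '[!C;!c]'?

The query [!C;!c] means: neither aliphatic nor aromatic carbon — same as [!#6].
Check the 19 heavy atoms by environment: 14× C → no; 3× O → match; 1× S → match; 1× N → match.
Summing the matching environments: 3 + 1 + 1 = 5 matching atoms.

5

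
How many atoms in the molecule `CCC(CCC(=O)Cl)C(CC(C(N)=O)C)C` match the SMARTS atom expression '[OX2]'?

0

Check the 16 heavy atoms by environment: 10× C (X4) → no; 2× C (X3) → no; 2× O (X1) → no; 1× Cl (X1) → no; 1× N (X3) → no.
No environment satisfies the query, so 0 matching atoms.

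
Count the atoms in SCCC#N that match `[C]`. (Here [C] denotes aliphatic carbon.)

Check the 5 heavy atoms by environment: 3× C → match; 1× N → no; 1× S → no.
That gives 3 matching atoms.

3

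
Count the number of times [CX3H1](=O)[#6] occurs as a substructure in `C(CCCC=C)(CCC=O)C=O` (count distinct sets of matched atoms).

[CX3H1](=O)[#6] is the SMARTS for an aldehyde: an sp2 carbon with one H, double-bonded to O and single-bonded to carbon.
The molecule carries 2 separate instances of an aldehyde (-CHO) meeting every constraint; each maps to a distinct set of atoms, giving 2 matches.

2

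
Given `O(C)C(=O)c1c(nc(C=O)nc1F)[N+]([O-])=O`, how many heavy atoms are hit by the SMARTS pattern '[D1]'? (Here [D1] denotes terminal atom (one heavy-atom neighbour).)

The query [D1] means: atom with exactly one heavy-atom neighbour (degree 1).
Check the 16 heavy atoms by environment: 2× n (aromatic, D2) → no; 4× c (aromatic, D3) → no; 1× C (D3) → no; 3× O (D1) → match; 1× O (D2) → no; 1× C (D1) → match; 1× N (charge +1, D3) → no; 1× O (charge -1, D1) → match; 1× C (D2) → no; 1× F (D1) → match.
Summing the matching environments: 3 + 1 + 1 + 1 = 6 matching atoms.

6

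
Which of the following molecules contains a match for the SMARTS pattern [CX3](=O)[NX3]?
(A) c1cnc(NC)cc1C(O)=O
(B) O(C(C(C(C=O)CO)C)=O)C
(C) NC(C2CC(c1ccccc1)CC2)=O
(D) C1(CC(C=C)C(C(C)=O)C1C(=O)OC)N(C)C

C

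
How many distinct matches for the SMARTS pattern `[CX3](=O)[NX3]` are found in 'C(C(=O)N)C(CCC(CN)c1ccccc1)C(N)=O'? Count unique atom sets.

[CX3](=O)[NX3] is the SMARTS for an amide: a carbonyl carbon bonded to a trivalent nitrogen.
The molecule carries 2 separate instances of a primary amide (-C(=O)NH2) meeting every constraint; each maps to a distinct set of atoms, giving 2 matches.

2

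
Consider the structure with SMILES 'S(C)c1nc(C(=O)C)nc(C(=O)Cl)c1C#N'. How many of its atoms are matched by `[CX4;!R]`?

2

Check the 16 heavy atoms by environment: 2× n (aromatic, X2, in 6-ring) → no; 4× c (aromatic, X3, in 6-ring) → no; 1× S (X2, acyclic) → no; 2× C (X4, acyclic) → match; 2× C (X3, acyclic) → no; 2× O (X1, acyclic) → no; 1× Cl (X1, acyclic) → no; 1× C (X2, acyclic) → no; 1× N (X1, acyclic) → no.
That gives 2 matching atoms.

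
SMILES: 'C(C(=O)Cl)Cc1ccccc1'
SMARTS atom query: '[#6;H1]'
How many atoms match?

5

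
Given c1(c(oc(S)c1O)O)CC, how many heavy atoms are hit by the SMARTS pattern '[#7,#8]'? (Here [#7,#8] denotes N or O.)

The query [#7,#8] means: nitrogen or oxygen (comma = OR).
Check the 10 heavy atoms by environment: 1× o (aromatic) → match; 4× c (aromatic) → no; 1× S → no; 2× C → no; 2× O → match.
Summing the matching environments: 1 + 2 = 3 matching atoms.

3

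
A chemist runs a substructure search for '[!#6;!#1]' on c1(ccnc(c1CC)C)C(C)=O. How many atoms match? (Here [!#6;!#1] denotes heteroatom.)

2

Check the 12 heavy atoms by environment: 1× n (aromatic) → match; 5× c (aromatic) → no; 5× C → no; 1× O → match.
Summing the matching environments: 1 + 1 = 2 matching atoms.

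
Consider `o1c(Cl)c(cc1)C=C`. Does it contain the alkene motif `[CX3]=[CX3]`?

The pattern [CX3]=[CX3] describes a non-aromatic C=C double bond between two sp2 carbons — an alkene.
The molecule carries a vinyl group (-CH=CH2), whose atoms satisfy every constraint of the query, so the pattern matches.

Yes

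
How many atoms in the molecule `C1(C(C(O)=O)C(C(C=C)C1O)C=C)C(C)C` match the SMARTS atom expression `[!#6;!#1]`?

3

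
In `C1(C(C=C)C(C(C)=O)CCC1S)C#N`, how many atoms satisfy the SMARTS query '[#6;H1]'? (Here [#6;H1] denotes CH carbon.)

5

The query [#6;H1] means: any carbon bearing exactly one hydrogen.
Check the 14 heavy atoms by environment: 3× C (H2) → no; 5× C (H1) → match; 2× C (H0) → no; 1× N (H0) → no; 1× O (H0) → no; 1× C (H3) → no; 1× S (H1) → no.
That gives 5 matching atoms.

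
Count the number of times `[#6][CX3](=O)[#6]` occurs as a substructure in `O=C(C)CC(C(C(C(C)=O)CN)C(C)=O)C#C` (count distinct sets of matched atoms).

3

[#6][CX3](=O)[#6] is the SMARTS for a ketone: a carbonyl carbon (no H) flanked by two carbons.
The molecule carries 3 separate instances of an acetyl/ketone group (-C(=O)CH3) meeting every constraint; each maps to a distinct set of atoms, giving 3 matches.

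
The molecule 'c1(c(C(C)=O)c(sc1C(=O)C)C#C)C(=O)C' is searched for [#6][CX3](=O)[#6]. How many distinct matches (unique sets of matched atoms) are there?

[#6][CX3](=O)[#6] is the SMARTS for a ketone: a carbonyl carbon (no H) flanked by two carbons.
The molecule carries 3 separate instances of an acetyl/ketone group (-C(=O)CH3) meeting every constraint; each maps to a distinct set of atoms, giving 3 matches.

3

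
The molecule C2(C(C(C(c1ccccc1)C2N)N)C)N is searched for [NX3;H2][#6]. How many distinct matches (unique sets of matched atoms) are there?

[NX3;H2][#6] is the SMARTS for a primary amine: a trivalent nitrogen with two H attached to carbon.
The molecule carries 3 separate instances of a primary amino group (-NH2) meeting every constraint; each maps to a distinct set of atoms, giving 3 matches.

3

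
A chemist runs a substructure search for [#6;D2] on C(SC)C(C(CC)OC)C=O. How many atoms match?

3

The query [#6;D2] means: any carbon bonded to exactly two heavy atoms.
Check the 11 heavy atoms by environment: 3× C (D2) → match; 2× C (D3) → no; 3× C (D1) → no; 1× S (D2) → no; 1× O (D1) → no; 1× O (D2) → no.
That gives 3 matching atoms.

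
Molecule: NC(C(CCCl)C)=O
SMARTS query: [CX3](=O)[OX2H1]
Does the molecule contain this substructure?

The pattern [CX3](=O)[OX2H1] describes an sp2 carbon double-bonded to O and single-bonded to an -OH oxygen — a carboxylic acid.
The closest candidate here is a primary amide (-C(=O)NH2), but the carbonyl is bonded to N, not to an -OH oxygen. No other fragment satisfies the full query, so there is no match.

No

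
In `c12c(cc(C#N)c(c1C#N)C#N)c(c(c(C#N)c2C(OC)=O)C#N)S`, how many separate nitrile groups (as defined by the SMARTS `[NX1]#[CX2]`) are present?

[NX1]#[CX2] is the SMARTS for a nitrile: a nitrogen triple-bonded to a two-connected carbon.
The molecule carries 5 separate instances of a nitrile (-C#N) meeting every constraint; each maps to a distinct set of atoms, giving 5 matches.

5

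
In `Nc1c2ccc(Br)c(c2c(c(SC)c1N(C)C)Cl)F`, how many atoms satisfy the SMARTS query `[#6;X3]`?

10

Check the 19 heavy atoms by environment: 10× c (aromatic, X3) → match; 2× N (X3) → no; 1× Cl (X1) → no; 1× S (X2) → no; 3× C (X4) → no; 1× F (X1) → no; 1× Br (X1) → no.
That gives 10 matching atoms.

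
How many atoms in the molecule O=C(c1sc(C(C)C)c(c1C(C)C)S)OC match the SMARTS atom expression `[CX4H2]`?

The query [CX4H2] means: sp3 carbon (X4) with exactly two hydrogens.
Check the 16 heavy atoms by environment: 1× s (aromatic, H0, X2) → no; 4× c (aromatic, H0, X3) → no; 2× C (H1, X4) → no; 5× C (H3, X4) → no; 1× S (H1, X2) → no; 1× C (H0, X3) → no; 1× O (H0, X1) → no; 1× O (H0, X2) → no.
No environment satisfies the query, so 0 matching atoms.

0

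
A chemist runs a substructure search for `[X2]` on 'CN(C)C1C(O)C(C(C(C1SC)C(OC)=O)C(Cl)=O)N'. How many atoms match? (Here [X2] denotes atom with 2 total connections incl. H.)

The query [X2] means: any atom with exactly two total connections (bonds + H).
Check the 20 heavy atoms by environment: 10× C (X4) → no; 2× C (X3) → no; 2× O (X1) → no; 2× O (X2) → match; 1× S (X2) → match; 2× N (X3) → no; 1× Cl (X1) → no.
Summing the matching environments: 2 + 1 = 3 matching atoms.

3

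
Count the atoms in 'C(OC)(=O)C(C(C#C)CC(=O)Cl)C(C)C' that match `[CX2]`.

2

Check the 15 heavy atoms by environment: 7× C (X4) → no; 2× C (X3) → no; 2× O (X1) → no; 1× Cl (X1) → no; 1× O (X2) → no; 2× C (X2) → match.
That gives 2 matching atoms.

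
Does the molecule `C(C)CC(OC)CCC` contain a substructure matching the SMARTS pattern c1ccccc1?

No

The pattern c1ccccc1 describes six aromatic carbons in a ring — a benzene ring.
The closest candidate here is a methyl group (-CH3), but no six-membered all-carbon aromatic ring is present. No other fragment satisfies the full query, so there is no match.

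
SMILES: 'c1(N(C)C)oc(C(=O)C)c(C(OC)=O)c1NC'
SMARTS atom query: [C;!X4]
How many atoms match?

2

The query [C;!X4] means: aliphatic carbon that does not have four total connections.
Check the 17 heavy atoms by environment: 1× o (aromatic, X2) → no; 4× c (aromatic, X3) → no; 2× N (X3) → no; 5× C (X4) → no; 2× C (X3) → match; 2× O (X1) → no; 1× O (X2) → no.
That gives 2 matching atoms.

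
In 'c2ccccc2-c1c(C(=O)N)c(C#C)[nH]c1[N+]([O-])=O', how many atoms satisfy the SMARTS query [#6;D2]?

The query [#6;D2] means: any carbon bonded to exactly two heavy atoms.
Check the 19 heavy atoms by environment: 1× n (aromatic, D2) → no; 5× c (aromatic, D3) → no; 5× c (aromatic, D2) → match; 1× N (charge +1, D3) → no; 1× O (charge -1, D1) → no; 2× O (D1) → no; 1× C (D3) → no; 1× N (D1) → no; 1× C (D2) → match; 1× C (D1) → no.
Summing the matching environments: 5 + 1 = 6 matching atoms.

6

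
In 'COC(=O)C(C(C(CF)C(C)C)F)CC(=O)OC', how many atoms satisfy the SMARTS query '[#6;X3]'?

2

The query [#6;X3] means: any carbon (aromatic or not) with three total connections.
Check the 18 heavy atoms by environment: 10× C (X4) → no; 2× F (X1) → no; 2× C (X3) → match; 2× O (X1) → no; 2× O (X2) → no.
That gives 2 matching atoms.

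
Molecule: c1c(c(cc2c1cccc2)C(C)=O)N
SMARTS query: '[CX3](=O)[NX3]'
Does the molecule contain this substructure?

The pattern [CX3](=O)[NX3] describes a carbonyl carbon bonded to a trivalent nitrogen — an amide.
The closest candidate here is a primary amino group (-NH2), but the -NH2 is not attached to a carbonyl carbon. No other fragment satisfies the full query, so there is no match.

No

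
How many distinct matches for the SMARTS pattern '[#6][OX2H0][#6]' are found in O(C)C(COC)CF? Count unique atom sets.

[#6][OX2H0][#6] is the SMARTS for an ether: an aliphatic oxygen bridging two carbons with no H on the oxygen.
The molecule carries 2 separate instances of a methoxy ether (-OCH3) meeting every constraint; each maps to a distinct set of atoms, giving 2 matches.

2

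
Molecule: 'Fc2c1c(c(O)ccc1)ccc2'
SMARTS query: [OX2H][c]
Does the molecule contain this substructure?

Yes

The pattern [OX2H][c] describes a hydroxyl oxygen attached to an aromatic carbon — a phenol.
The molecule carries a hydroxyl group (-OH), whose atoms satisfy every constraint of the query, so the pattern matches.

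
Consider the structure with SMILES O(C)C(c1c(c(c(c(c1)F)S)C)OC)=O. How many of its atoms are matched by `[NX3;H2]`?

0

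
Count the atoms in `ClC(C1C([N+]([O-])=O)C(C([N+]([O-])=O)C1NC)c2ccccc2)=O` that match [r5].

5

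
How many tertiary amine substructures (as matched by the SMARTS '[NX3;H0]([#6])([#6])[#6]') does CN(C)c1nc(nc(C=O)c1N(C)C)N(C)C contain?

3

[NX3;H0]([#6])([#6])[#6] is the SMARTS for a tertiary amine: a trivalent nitrogen with no H, bonded to three carbons.
The molecule carries 3 separate instances of a dimethylamino group (-N(CH3)2) meeting every constraint; each maps to a distinct set of atoms, giving 3 matches.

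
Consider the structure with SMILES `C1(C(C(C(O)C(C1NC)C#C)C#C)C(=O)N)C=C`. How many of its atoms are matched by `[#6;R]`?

6

The query [#6;R] means: carbon that is part of a ring.
Check the 18 heavy atoms by environment: 6× C (in 6-ring) → match; 2× O (acyclic) → no; 8× C (acyclic) → no; 2× N (acyclic) → no.
That gives 6 matching atoms.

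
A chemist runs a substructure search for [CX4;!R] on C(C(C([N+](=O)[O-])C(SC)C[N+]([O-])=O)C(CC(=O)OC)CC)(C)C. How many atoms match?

13

The query [CX4;!R] means: aliphatic carbon with four total connections, not in a ring.
Check the 23 heavy atoms by environment: 13× C (X4, acyclic) → match; 2× N (charge +1, X3, acyclic) → no; 2× O (charge -1, X1, acyclic) → no; 3× O (X1, acyclic) → no; 1× S (X2, acyclic) → no; 1× C (X3, acyclic) → no; 1× O (X2, acyclic) → no.
That gives 13 matching atoms.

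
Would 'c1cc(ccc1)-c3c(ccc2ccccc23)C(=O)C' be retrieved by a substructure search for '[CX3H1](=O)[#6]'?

The pattern [CX3H1](=O)[#6] describes an sp2 carbon with one H, double-bonded to O and single-bonded to carbon — an aldehyde.
The closest candidate here is an acetyl/ketone group (-C(=O)CH3), but the carbonyl carbon has H0 (two carbon neighbours), not H1. No other fragment satisfies the full query, so there is no match.

No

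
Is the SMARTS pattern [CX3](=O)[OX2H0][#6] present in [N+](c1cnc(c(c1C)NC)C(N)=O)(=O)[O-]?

No

The pattern [CX3](=O)[OX2H0][#6] describes a carbonyl carbon bonded to an oxygen that is itself bonded to carbon (no H on that O) — an ester.
The closest candidate here is a primary amide (-C(=O)NH2), but the carbonyl is bonded to N, not to an O-C linkage. No other fragment satisfies the full query, so there is no match.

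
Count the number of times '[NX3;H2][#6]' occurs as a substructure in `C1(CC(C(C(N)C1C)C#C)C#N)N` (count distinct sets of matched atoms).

[NX3;H2][#6] is the SMARTS for a primary amine: a trivalent nitrogen with two H attached to carbon.
The molecule carries 2 separate instances of a primary amino group (-NH2) meeting every constraint; each maps to a distinct set of atoms, giving 2 matches.

2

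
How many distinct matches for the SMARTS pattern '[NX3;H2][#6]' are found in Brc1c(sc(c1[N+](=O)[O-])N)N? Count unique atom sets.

[NX3;H2][#6] is the SMARTS for a primary amine: a trivalent nitrogen with two H attached to carbon.
The molecule carries 2 separate instances of a primary amino group (-NH2) meeting every constraint; each maps to a distinct set of atoms, giving 2 matches.

2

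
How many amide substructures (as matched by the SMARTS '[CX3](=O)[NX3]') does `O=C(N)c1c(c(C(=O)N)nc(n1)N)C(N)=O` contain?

3

[CX3](=O)[NX3] is the SMARTS for an amide: a carbonyl carbon bonded to a trivalent nitrogen.
The molecule carries 3 separate instances of a primary amide (-C(=O)NH2) meeting every constraint; each maps to a distinct set of atoms, giving 3 matches.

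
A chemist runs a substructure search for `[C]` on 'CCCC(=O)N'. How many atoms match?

The query [C] means: uppercase C matches aliphatic (non-aromatic) carbon only.
Check the 6 heavy atoms by environment: 4× C → match; 1× O → no; 1× N → no.
That gives 4 matching atoms.

4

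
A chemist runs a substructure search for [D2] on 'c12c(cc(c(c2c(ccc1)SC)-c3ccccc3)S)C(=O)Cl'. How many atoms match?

10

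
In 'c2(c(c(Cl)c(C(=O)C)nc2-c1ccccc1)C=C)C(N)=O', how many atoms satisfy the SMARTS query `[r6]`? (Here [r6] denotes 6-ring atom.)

The query [r6] means: r6 matches atoms in a six-membered ring.
Check the 21 heavy atoms by environment: 1× n (aromatic, in 6-ring) → match; 11× c (aromatic, in 6-ring) → match; 5× C (acyclic) → no; 2× O (acyclic) → no; 1× N (acyclic) → no; 1× Cl (acyclic) → no.
Summing the matching environments: 1 + 11 = 12 matching atoms.

12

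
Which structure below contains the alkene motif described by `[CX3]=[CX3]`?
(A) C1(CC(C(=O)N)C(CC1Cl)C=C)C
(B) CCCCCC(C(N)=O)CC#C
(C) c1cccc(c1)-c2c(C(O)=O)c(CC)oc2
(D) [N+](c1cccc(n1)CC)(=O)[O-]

[CX3]=[CX3] describes a non-aromatic C=C double bond between two sp2 carbons (an alkene).
(A) contains a vinyl group (-CH=CH2), which satisfies every atom and bond constraint.
(B) has an ethynyl group (-C#CH) but the C-C bond is a triple bond, not a double bond.
(C) has an ethyl group (-CH2CH3) but its C-C bond is a single bond between CX4 carbons, not CX3=CX3.
(D) has an ethyl group (-CH2CH3) but its C-C bond is a single bond between CX4 carbons, not CX3=CX3.
So the answer is (A).

A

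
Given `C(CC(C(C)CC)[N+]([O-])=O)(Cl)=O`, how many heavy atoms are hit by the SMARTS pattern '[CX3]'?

1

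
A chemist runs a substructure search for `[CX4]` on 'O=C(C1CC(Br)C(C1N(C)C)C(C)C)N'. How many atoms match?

10

Check the 15 heavy atoms by environment: 10× C (X4) → match; 2× N (X3) → no; 1× C (X3) → no; 1× O (X1) → no; 1× Br (X1) → no.
That gives 10 matching atoms.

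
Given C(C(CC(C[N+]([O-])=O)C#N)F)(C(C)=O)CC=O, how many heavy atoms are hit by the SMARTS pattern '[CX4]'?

The query [CX4] means: C with X4: aliphatic carbon with exactly 4 total connections (bonds + H).
Check the 17 heavy atoms by environment: 7× C (X4) → match; 1× C (X2) → no; 1× N (X1) → no; 2× C (X3) → no; 3× O (X1) → no; 1× F (X1) → no; 1× N (charge +1, X3) → no; 1× O (charge -1, X1) → no.
That gives 7 matching atoms.

7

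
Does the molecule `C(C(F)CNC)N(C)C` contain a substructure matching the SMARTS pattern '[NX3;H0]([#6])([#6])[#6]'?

Yes

The pattern [NX3;H0]([#6])([#6])[#6] describes a trivalent nitrogen with no H, bonded to three carbons — a tertiary amine.
The molecule carries a dimethylamino group (-N(CH3)2), whose atoms satisfy every constraint of the query, so the pattern matches.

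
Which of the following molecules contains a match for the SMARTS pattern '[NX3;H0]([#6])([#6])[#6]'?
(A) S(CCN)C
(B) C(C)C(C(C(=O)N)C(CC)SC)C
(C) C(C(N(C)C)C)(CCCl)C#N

[NX3;H0]([#6])([#6])[#6] describes a trivalent nitrogen with no H, bonded to three carbons (a tertiary amine).
(A) has a primary amino group (-NH2) but the nitrogen has H2, not H0 with three carbons.
(B) has a primary amide (-C(=O)NH2) but the amide nitrogen has H2 and only one carbon neighbour.
(C) contains a dimethylamino group (-N(CH3)2), which satisfies every atom and bond constraint.
So the answer is (C).

C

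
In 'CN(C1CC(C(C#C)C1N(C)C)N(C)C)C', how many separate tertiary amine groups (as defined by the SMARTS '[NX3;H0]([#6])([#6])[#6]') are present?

[NX3;H0]([#6])([#6])[#6] is the SMARTS for a tertiary amine: a trivalent nitrogen with no H, bonded to three carbons.
The molecule carries 3 separate instances of a dimethylamino group (-N(CH3)2) meeting every constraint; each maps to a distinct set of atoms, giving 3 matches.

3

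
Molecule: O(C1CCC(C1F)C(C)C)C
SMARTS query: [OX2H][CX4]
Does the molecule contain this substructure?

No

The pattern [OX2H][CX4] describes a hydroxyl oxygen bound to an sp3 (X4) carbon — an aliphatic alcohol.
The closest candidate here is a methoxy ether (-OCH3), but the oxygen has H0 (ether), not H1. No other fragment satisfies the full query, so there is no match.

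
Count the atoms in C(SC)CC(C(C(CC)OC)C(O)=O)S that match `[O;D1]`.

2

The query [O;D1] means: aliphatic oxygen bonded to exactly one heavy atom.
Check the 15 heavy atoms by environment: 3× C (D2) → no; 4× C (D3) → no; 3× C (D1) → no; 1× O (D2) → no; 1× S (D1) → no; 2× O (D1) → match; 1× S (D2) → no.
That gives 2 matching atoms.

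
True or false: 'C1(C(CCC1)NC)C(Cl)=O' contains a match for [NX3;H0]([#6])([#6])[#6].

The pattern [NX3;H0]([#6])([#6])[#6] describes a trivalent nitrogen with no H, bonded to three carbons — a tertiary amine.
The closest candidate here is an N-methylamino group (-NHCH3), but the nitrogen still has one H (H1), not H0. No other fragment satisfies the full query, so there is no match.

False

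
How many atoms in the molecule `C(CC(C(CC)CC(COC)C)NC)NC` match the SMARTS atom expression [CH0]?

The query [CH0] means: aliphatic carbon with no attached hydrogen.
Check the 16 heavy atoms by environment: 5× C (H2) → no; 3× C (H1) → no; 2× N (H1) → no; 5× C (H3) → no; 1× O (H0) → no.
No environment satisfies the query, so 0 matching atoms.

0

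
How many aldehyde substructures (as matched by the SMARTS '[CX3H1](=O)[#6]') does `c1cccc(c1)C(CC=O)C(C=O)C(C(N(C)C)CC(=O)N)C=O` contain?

[CX3H1](=O)[#6] is the SMARTS for an aldehyde: an sp2 carbon with one H, double-bonded to O and single-bonded to carbon.
The molecule carries 3 separate instances of an aldehyde (-CHO) meeting every constraint; each maps to a distinct set of atoms, giving 3 matches.

3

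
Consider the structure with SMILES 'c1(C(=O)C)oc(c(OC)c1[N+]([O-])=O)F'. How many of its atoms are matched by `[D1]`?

Check the 14 heavy atoms by environment: 1× o (aromatic, D2) → no; 4× c (aromatic, D3) → no; 1× O (D2) → no; 2× C (D1) → match; 1× C (D3) → no; 2× O (D1) → match; 1× N (charge +1, D3) → no; 1× O (charge -1, D1) → match; 1× F (D1) → match.
Summing the matching environments: 2 + 2 + 1 + 1 = 6 matching atoms.

6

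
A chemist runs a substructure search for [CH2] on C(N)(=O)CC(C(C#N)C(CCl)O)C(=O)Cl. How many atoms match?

The query [CH2] means: aliphatic carbon with exactly two hydrogens.
Check the 15 heavy atoms by environment: 2× C (H2) → match; 3× C (H1) → no; 3× C (H0) → no; 1× N (H0) → no; 2× O (H0) → no; 1× N (H2) → no; 2× Cl (H0) → no; 1× O (H1) → no.
That gives 2 matching atoms.

2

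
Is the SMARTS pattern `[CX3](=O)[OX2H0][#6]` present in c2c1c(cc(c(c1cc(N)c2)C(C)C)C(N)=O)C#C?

No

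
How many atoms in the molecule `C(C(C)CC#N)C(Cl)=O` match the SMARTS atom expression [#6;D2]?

3

Check the 9 heavy atoms by environment: 3× C (D2) → match; 2× C (D3) → no; 1× O (D1) → no; 1× Cl (D1) → no; 1× N (D1) → no; 1× C (D1) → no.
That gives 3 matching atoms.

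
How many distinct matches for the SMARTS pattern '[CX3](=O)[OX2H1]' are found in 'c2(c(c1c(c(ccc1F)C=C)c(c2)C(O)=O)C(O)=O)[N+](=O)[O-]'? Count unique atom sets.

2

[CX3](=O)[OX2H1] is the SMARTS for a carboxylic acid: an sp2 carbon double-bonded to O and single-bonded to an -OH oxygen.
The molecule carries 2 separate instances of a carboxylic acid group (-C(=O)OH) meeting every constraint; each maps to a distinct set of atoms, giving 2 matches.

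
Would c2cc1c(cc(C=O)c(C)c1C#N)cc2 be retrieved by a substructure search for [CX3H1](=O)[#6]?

The pattern [CX3H1](=O)[#6] describes an sp2 carbon with one H, double-bonded to O and single-bonded to carbon — an aldehyde.
The molecule carries an aldehyde (-CHO), whose atoms satisfy every constraint of the query, so the pattern matches.

Yes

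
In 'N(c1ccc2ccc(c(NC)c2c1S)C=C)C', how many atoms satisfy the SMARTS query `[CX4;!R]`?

The query [CX4;!R] means: aliphatic carbon with four total connections, not in a ring.
Check the 17 heavy atoms by environment: 10× c (aromatic, X3, in 6-ring) → no; 2× C (X3, acyclic) → no; 1× S (X2, acyclic) → no; 2× N (X3, acyclic) → no; 2× C (X4, acyclic) → match.
That gives 2 matching atoms.

2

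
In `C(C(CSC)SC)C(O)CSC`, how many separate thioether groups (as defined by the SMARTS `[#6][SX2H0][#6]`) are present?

[#6][SX2H0][#6] is the SMARTS for a thioether: an aliphatic sulfur bridging two carbons with no H on the sulfur.
The molecule carries 3 separate instances of a methylthio ether (-SCH3) meeting every constraint; each maps to a distinct set of atoms, giving 3 matches.

3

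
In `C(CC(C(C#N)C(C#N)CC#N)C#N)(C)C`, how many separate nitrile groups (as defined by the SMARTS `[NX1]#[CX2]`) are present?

4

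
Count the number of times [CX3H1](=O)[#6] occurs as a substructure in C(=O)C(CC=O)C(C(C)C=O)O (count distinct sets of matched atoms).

[CX3H1](=O)[#6] is the SMARTS for an aldehyde: an sp2 carbon with one H, double-bonded to O and single-bonded to carbon.
The molecule carries 3 separate instances of an aldehyde (-CHO) meeting every constraint; each maps to a distinct set of atoms, giving 3 matches.

3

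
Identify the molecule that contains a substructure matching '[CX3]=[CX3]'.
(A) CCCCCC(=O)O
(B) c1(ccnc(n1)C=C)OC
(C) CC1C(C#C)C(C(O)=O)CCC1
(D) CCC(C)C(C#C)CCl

B

[CX3]=[CX3] describes a non-aromatic C=C double bond between two sp2 carbons (an alkene).
(A) has an ethyl group (-CH2CH3) but its C-C bond is a single bond between CX4 carbons, not CX3=CX3.
(B) contains a vinyl group (-CH=CH2), which satisfies every atom and bond constraint.
(C) has an ethynyl group (-C#CH) but the C-C bond is a triple bond, not a double bond.
(D) has an ethynyl group (-C#CH) but the C-C bond is a triple bond, not a double bond.
So the answer is (B).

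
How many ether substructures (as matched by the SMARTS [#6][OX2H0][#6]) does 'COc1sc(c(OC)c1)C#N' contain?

2

[#6][OX2H0][#6] is the SMARTS for an ether: an aliphatic oxygen bridging two carbons with no H on the oxygen.
The molecule carries 2 separate instances of a methoxy ether (-OCH3) meeting every constraint; each maps to a distinct set of atoms, giving 2 matches.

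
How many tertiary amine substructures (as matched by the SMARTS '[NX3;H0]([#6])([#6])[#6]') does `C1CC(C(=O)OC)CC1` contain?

[NX3;H0]([#6])([#6])[#6] is the SMARTS for a tertiary amine: a trivalent nitrogen with no H, bonded to three carbons.
No fragment in the molecule satisfies every constraint, giving 0 matches.

0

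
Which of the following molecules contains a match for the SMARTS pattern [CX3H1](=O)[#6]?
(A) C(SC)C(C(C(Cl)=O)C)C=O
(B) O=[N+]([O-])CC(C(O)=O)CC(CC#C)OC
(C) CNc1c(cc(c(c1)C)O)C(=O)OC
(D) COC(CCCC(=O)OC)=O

[CX3H1](=O)[#6] describes an sp2 carbon with one H, double-bonded to O and single-bonded to carbon (an aldehyde).
(A) contains an aldehyde (-CHO), which satisfies every atom and bond constraint.
(B) has a carboxylic acid group (-C(=O)OH) but the carbonyl carbon has H0 and is bonded to O, not H1.
(C) has a methyl-ester group (-C(=O)OCH3) but the carbonyl carbon has H0, not H1.
(D) has a methyl-ester group (-C(=O)OCH3) but the carbonyl carbon has H0, not H1.
So the answer is (A).

A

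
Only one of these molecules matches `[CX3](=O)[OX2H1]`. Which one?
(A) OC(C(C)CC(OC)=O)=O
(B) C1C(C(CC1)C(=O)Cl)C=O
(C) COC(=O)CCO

[CX3](=O)[OX2H1] describes an sp2 carbon double-bonded to O and single-bonded to an -OH oxygen (a carboxylic acid).
(A) contains a carboxylic acid group (-C(=O)OH), which satisfies every atom and bond constraint.
(B) has an aldehyde (-CHO) but there is no singly-bonded oxygen on the carbonyl carbon.
(C) has a methyl-ester group (-C(=O)OCH3) but the singly-bonded O has no H (OX2H0, not OX2H1).
So the answer is (A).

A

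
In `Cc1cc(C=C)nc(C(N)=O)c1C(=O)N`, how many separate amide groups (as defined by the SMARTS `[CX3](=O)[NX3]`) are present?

2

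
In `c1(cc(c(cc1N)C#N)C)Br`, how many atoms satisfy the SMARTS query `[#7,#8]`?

2

The query [#7,#8] means: nitrogen or oxygen (comma = OR).
Check the 11 heavy atoms by environment: 6× c (aromatic) → no; 2× N → match; 2× C → no; 1× Br → no.
That gives 2 matching atoms.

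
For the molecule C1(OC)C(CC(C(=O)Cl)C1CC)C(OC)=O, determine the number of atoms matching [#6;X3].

2

Check the 16 heavy atoms by environment: 9× C (X4) → no; 2× C (X3) → match; 2× O (X1) → no; 1× Cl (X1) → no; 2× O (X2) → no.
That gives 2 matching atoms.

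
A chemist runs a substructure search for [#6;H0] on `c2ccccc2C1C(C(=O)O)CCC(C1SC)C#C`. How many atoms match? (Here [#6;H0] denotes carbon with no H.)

The query [#6;H0] means: any carbon with no attached hydrogen.
Check the 19 heavy atoms by environment: 5× C (H1) → no; 2× C (H2) → no; 2× C (H0) → match; 1× S (H0) → no; 1× C (H3) → no; 1× c (aromatic, H0) → match; 5× c (aromatic, H1) → no; 1× O (H0) → no; 1× O (H1) → no.
Summing the matching environments: 2 + 1 = 3 matching atoms.

3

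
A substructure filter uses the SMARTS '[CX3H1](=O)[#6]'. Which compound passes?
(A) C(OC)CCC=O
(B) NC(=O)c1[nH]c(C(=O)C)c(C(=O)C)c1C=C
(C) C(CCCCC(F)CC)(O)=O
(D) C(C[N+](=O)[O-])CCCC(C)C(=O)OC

A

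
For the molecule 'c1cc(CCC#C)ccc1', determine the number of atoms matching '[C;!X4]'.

2

The query [C;!X4] means: aliphatic carbon that does not have four total connections.
Check the 10 heavy atoms by environment: 2× C (X4) → no; 2× C (X2) → match; 6× c (aromatic, X3) → no.
That gives 2 matching atoms.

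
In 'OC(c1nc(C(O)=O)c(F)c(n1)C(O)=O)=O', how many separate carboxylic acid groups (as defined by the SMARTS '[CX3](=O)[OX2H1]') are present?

3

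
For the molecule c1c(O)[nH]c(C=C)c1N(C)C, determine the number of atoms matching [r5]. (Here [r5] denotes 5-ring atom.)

The query [r5] means: r5 matches atoms in a five-membered ring.
Check the 11 heavy atoms by environment: 1× n (aromatic, in 5-ring) → match; 4× c (aromatic, in 5-ring) → match; 1× O (acyclic) → no; 1× N (acyclic) → no; 4× C (acyclic) → no.
Summing the matching environments: 1 + 4 = 5 matching atoms.

5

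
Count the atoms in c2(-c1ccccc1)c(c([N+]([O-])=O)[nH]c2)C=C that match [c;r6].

6

The query [c;r6] means: aromatic carbon that belongs to a six-membered ring.
Check the 16 heavy atoms by environment: 1× n (aromatic, in 5-ring) → no; 4× c (aromatic, in 5-ring) → no; 6× c (aromatic, in 6-ring) → match; 2× C (acyclic) → no; 1× N (charge +1, acyclic) → no; 1× O (charge -1, acyclic) → no; 1× O (acyclic) → no.
That gives 6 matching atoms.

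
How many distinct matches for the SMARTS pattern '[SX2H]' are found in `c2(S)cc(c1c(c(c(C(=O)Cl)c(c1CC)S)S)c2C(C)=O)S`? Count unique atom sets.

[SX2H] is the SMARTS for a thiol: an aliphatic sulfur with two connections, one being H.
The molecule carries 4 separate instances of a thiol (-SH) meeting every constraint; each maps to a distinct set of atoms, giving 4 matches.

4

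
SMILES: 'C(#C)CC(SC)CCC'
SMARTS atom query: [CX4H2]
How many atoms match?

3

The query [CX4H2] means: sp3 carbon (X4) with exactly two hydrogens.
Check the 9 heavy atoms by environment: 3× C (H2, X4) → match; 1× C (H1, X4) → no; 1× S (H0, X2) → no; 2× C (H3, X4) → no; 1× C (H0, X2) → no; 1× C (H1, X2) → no.
That gives 3 matching atoms.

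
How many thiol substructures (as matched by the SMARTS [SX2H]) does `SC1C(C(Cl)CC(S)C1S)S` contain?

4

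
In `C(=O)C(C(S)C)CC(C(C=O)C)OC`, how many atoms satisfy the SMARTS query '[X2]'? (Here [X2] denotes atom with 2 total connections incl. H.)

The query [X2] means: any atom with exactly two total connections (bonds + H).
Check the 14 heavy atoms by environment: 8× C (X4) → no; 2× C (X3) → no; 2× O (X1) → no; 1× O (X2) → match; 1× S (X2) → match.
Summing the matching environments: 1 + 1 = 2 matching atoms.

2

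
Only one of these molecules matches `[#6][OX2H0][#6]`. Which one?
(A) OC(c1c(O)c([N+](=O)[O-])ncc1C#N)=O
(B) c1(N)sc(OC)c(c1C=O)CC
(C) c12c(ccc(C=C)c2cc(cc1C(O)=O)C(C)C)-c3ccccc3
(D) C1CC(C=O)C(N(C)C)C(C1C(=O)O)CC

B

[#6][OX2H0][#6] describes an aliphatic oxygen bridging two carbons with no H on the oxygen (an ether).
(A) has a carboxylic acid group (-C(=O)OH) but the -OH oxygen has H1; the =O is OX1, not OX2.
(B) contains a methoxy ether (-OCH3), which satisfies every atom and bond constraint.
(C) has a carboxylic acid group (-C(=O)OH) but the -OH oxygen has H1; the =O is OX1, not OX2.
(D) has a carboxylic acid group (-C(=O)OH) but the -OH oxygen has H1; the =O is OX1, not OX2.
So the answer is (B).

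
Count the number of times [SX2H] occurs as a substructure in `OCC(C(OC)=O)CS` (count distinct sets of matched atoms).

1

[SX2H] is the SMARTS for a thiol: an aliphatic sulfur with two connections, one being H.
Exactly one fragment in the molecule meets all constraints, giving 1 match.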